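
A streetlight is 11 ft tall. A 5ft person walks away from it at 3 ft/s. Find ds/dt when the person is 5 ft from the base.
5/2 ft/s

By similar triangles: 11/(x+s) = 5/s
Solving: s = 5x/6
ds/dt = 5/6 · dx/dt = 5/6 · 3 = 5/2 ft/s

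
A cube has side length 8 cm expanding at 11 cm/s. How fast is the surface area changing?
1056 cm²/s

A = 6s²
dA/dt = 12s · ds/dt = 12·8·11 = 1056 cm²/s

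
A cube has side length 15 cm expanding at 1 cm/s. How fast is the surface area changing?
180 cm²/s

A = 6s²
dA/dt = 12s · ds/dt = 12·15·1 = 180 cm²/s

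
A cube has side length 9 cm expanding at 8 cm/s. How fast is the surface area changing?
864 cm²/s

A = 6s²
dA/dt = 12s · ds/dt = 12·9·8 = 864 cm²/s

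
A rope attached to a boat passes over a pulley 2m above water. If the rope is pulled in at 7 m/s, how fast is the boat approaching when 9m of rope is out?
9√77/11 ≈ 7.18 m/s

rope² = x² + 2²
x = √(9² - 2²) = √77
dx/dt = (rope/x) · d(rope)/dt = (9/√77) · (-7) = -9√77/11 m/s
The boat approaches at 9√77/11 ≈ 7.18 m/s.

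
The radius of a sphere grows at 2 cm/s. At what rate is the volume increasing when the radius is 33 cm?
8712π cm³/s

V = (4/3)πr³
dV/dt = dV/dr · dr/dt = 4πr² · 2
At r = 33: dV/dt = 8712π cm³/s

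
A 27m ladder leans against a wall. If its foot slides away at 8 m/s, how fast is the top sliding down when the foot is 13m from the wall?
26√35/35 ≈ 4.395 m/s

x² + y² = 27²
2x·dx/dt + 2y·dy/dt = 0
dy/dt = -x/y · dx/dt = -13/(4√35) · 8 = -26√35/35 m/s
The top is descending at 26√35/35 ≈ 4.395 m/s.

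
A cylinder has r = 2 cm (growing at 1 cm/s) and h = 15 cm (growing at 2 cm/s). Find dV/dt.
68π cm³/s

V = πr²h
dV/dt = 2πrh·dr/dt + πr²·dh/dt
= 2π(2)(15)(1) + π(2)²(2)
= 68π cm³/s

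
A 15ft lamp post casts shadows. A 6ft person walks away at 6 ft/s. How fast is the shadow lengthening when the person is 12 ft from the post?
4 ft/s

By similar triangles: 15/(x+s) = 6/s
Solving: s = 6x/9
ds/dt = 6/9 · dx/dt = 2/3 · 6 = 4 ft/s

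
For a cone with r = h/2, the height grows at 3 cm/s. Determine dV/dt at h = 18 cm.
243π cm³/s

V = (1/3)π(h/2)²h = πh³/12
dV/dt = πh²/4 · 3
At h = 18: dV/dt = 243π cm³/s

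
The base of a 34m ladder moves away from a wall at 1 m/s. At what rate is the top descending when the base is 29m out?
29√35/105 ≈ 1.634 m/s

x² + y² = 34²
2x·dx/dt + 2y·dy/dt = 0
dy/dt = -x/y · dx/dt = -29/(3√35) · 1 = -29√35/105 m/s
The top is descending at 29√35/105 ≈ 1.634 m/s.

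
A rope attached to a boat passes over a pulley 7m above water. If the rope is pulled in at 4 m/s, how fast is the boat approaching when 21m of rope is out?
3√2 ≈ 4.243 m/s

rope² = x² + 7²
x = √(21² - 7²) = 14√2
dx/dt = (rope/x) · d(rope)/dt = (21/(14√2)) · (-4) = -3√2 m/s
The boat approaches at 3√2 ≈ 4.243 m/s.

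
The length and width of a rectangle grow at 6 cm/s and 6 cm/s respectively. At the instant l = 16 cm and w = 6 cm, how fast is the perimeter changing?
24 cm/s

P = 2(l + w)
dP/dt = 2(dl/dt + dw/dt) = 2(6 + 6) = 24 cm/s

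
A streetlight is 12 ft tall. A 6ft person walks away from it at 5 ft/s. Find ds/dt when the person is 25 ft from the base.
5 ft/s

By similar triangles: 12/(x+s) = 6/s
Solving: s = 6x/6
ds/dt = 6/6 · dx/dt = 1 · 5 = 5 ft/s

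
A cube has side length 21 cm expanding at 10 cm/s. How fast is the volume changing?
13230 cm³/s

V = s³
dV/dt = 3s² · ds/dt = 3·21²·10 = 13230 cm³/s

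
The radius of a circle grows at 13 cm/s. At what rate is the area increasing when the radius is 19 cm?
494π cm²/s

A = πr²
dA/dt = 2πr · dr/dt = 2π(19)(13) = 494π cm²/s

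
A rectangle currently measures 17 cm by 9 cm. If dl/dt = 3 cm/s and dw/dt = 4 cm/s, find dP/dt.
14 cm/s

P = 2(l + w)
dP/dt = 2(dl/dt + dw/dt) = 2(3 + 4) = 14 cm/s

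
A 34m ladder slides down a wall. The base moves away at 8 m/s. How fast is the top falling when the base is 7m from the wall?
56√123/369 ≈ 1.683 m/s

x² + y² = 34²
2x·dx/dt + 2y·dy/dt = 0
dy/dt = -x/y · dx/dt = -7/(3√123) · 8 = -56√123/369 m/s
The top is descending at 56√123/369 ≈ 1.683 m/s.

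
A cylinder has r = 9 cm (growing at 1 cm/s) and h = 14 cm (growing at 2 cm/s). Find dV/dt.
414π cm³/s

V = πr²h
dV/dt = 2πrh·dr/dt + πr²·dh/dt
= 2π(9)(14)(1) + π(9)²(2)
= 414π cm³/s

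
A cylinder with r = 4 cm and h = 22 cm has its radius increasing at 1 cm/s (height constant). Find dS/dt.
60π cm²/s

S = 2πrh + 2πr² (lateral + bases)
dS/dt = (2πh + 4πr)·dr/dt = (2π·22 + 4π·4)·1
= 60π cm²/s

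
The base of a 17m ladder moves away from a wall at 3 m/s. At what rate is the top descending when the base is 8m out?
8/5 = 1.6 m/s

x² + y² = 17²
2x·dx/dt + 2y·dy/dt = 0
dy/dt = -x/y · dx/dt = -8/15 · 3 = -8/5 m/s
The top is descending at 8/5 = 1.6 m/s.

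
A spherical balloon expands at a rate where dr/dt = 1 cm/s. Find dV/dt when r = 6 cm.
144π cm³/s

V = (4/3)πr³
dV/dt = dV/dr · dr/dt = 4πr² · 1
At r = 6: dV/dt = 144π cm³/s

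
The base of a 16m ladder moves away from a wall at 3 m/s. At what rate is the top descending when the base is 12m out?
9√7/7 ≈ 3.402 m/s

x² + y² = 16²
2x·dx/dt + 2y·dy/dt = 0
dy/dt = -x/y · dx/dt = -12/(4√7) · 3 = -9√7/7 m/s
The top is descending at 9√7/7 ≈ 3.402 m/s.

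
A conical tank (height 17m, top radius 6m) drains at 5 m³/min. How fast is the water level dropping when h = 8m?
1445/(2304π) ≈ 0.1996 m/min

r/h = 6/17, so r = (6/17)h
V = (1/3)πr²h = (1/3)π((6/17)h)²h = (12/289)πh³
dV/dh = (36/289)πh²
dh/dt = (dV/dt)/(dV/dh) = -5/((36/289)π·8²) = -1445/(2304π) m/min
The level is dropping at 1445/(2304π) ≈ 0.1996 m/min.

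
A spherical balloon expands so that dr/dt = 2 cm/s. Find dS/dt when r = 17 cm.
272π cm²/s

S = 4πr²
dS/dt = dS/dr · dr/dt = 8πr · 2
At r = 17: dS/dt = 272π cm²/s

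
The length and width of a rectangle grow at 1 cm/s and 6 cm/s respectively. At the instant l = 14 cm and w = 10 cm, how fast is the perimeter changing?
14 cm/s

P = 2(l + w)
dP/dt = 2(dl/dt + dw/dt) = 2(1 + 6) = 14 cm/s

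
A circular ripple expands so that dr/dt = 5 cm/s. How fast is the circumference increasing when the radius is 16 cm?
10π cm/s

C = 2πr
dC/dt = 2π · dr/dt = 2π · 5 = 10π cm/s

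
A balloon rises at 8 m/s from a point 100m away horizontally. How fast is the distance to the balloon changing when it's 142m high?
568√7541/7541 ≈ 6.541 m/s

z² = 100² + y²
z = √(100² + 142²) = 2√7541
dz/dt = y/z · dy/dt = 142/(2√7541) · 8 = 568√7541/7541 ≈ 6.541 m/s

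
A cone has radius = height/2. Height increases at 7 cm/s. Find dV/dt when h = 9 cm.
567π/4 cm³/s

V = (1/3)π(h/2)²h = πh³/12
dV/dt = πh²/4 · 7
At h = 9: dV/dt = 567π/4 cm³/s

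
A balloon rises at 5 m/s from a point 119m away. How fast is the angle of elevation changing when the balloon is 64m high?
0.03259 rad/s

tan(θ) = y/119
sec²(θ) · dθ/dt = (1/119) · dy/dt
dθ/dt = cos²(θ)/119 · 5 = 119/(119² + 64²) · 5
dθ/dt = 0.03259 rad/s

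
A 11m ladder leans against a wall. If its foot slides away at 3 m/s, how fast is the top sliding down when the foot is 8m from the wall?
8√57/19 ≈ 3.179 m/s

x² + y² = 11²
2x·dx/dt + 2y·dy/dt = 0
dy/dt = -x/y · dx/dt = -8/√57 · 3 = -8√57/19 m/s
The top is descending at 8√57/19 ≈ 3.179 m/s.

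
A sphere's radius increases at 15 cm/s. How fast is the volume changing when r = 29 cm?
50460π cm³/s

V = (4/3)πr³
dV/dt = dV/dr · dr/dt = 4πr² · 15
At r = 29: dV/dt = 50460π cm³/s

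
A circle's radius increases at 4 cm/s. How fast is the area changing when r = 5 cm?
40π cm²/s

A = πr²
dA/dt = 2πr · dr/dt = 2π(5)(4) = 40π cm²/s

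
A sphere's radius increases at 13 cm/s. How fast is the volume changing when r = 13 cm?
8788π cm³/s

V = (4/3)πr³
dV/dt = dV/dr · dr/dt = 4πr² · 13
At r = 13: dV/dt = 8788π cm³/s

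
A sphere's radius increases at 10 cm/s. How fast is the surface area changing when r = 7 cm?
560π cm²/s

S = 4πr²
dS/dt = dS/dr · dr/dt = 8πr · 10
At r = 7: dS/dt = 560π cm²/s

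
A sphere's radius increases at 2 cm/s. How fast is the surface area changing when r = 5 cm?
80π cm²/s

S = 4πr²
dS/dt = dS/dr · dr/dt = 8πr · 2
At r = 5: dS/dt = 80π cm²/s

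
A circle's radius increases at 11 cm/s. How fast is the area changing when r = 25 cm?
550π cm²/s

A = πr²
dA/dt = 2πr · dr/dt = 2π(25)(11) = 550π cm²/s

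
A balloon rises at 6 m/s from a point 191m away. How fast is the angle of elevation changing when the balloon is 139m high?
0.020537 rad/s

tan(θ) = y/191
sec²(θ) · dθ/dt = (1/191) · dy/dt
dθ/dt = cos²(θ)/191 · 6 = 191/(191² + 139²) · 6
dθ/dt = 0.020537 rad/s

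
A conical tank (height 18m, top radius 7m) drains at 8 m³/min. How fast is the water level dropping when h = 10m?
648/(1225π) ≈ 0.1684 m/min

r/h = 7/18, so r = (7/18)h
V = (1/3)πr²h = (1/3)π((7/18)h)²h = (49/972)πh³
dV/dh = (49/324)πh²
dh/dt = (dV/dt)/(dV/dh) = -8/((49/324)π·10²) = -648/(1225π) m/min
The level is dropping at 648/(1225π) ≈ 0.1684 m/min.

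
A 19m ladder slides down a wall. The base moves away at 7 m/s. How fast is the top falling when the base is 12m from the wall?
12√217/31 ≈ 5.702 m/s

x² + y² = 19²
2x·dx/dt + 2y·dy/dt = 0
dy/dt = -x/y · dx/dt = -12/√217 · 7 = -12√217/31 m/s
The top is descending at 12√217/31 ≈ 5.702 m/s.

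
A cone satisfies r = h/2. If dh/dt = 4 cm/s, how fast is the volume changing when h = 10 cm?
100π cm³/s

V = (1/3)π(h/2)²h = πh³/12
dV/dt = πh²/4 · 4
At h = 10: dV/dt = 100π cm³/s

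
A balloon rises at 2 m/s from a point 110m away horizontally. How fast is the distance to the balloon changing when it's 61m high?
122√15821/15821 ≈ 0.9699 m/s

z² = 110² + y²
z = √(110² + 61²) = √15821
dz/dt = y/z · dy/dt = 61/√15821 · 2 = 122√15821/15821 ≈ 0.9699 m/s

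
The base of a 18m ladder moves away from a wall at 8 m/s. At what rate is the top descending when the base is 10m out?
10√14/7 ≈ 5.345 m/s

x² + y² = 18²
2x·dx/dt + 2y·dy/dt = 0
dy/dt = -x/y · dx/dt = -10/(4√14) · 8 = -10√14/7 m/s
The top is descending at 10√14/7 ≈ 5.345 m/s.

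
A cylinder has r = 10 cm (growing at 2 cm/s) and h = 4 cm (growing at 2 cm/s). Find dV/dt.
360π cm³/s

V = πr²h
dV/dt = 2πrh·dr/dt + πr²·dh/dt
= 2π(10)(4)(2) + π(10)²(2)
= 360π cm³/s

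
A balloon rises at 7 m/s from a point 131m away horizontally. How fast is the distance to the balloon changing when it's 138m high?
966√36205/36205 ≈ 5.077 m/s

z² = 131² + y²
z = √(131² + 138²) = √36205
dz/dt = y/z · dy/dt = 138/√36205 · 7 = 966√36205/36205 ≈ 5.077 m/s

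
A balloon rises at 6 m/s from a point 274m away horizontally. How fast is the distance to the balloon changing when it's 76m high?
228√20213/20213 ≈ 1.604 m/s

z² = 274² + y²
z = √(274² + 76²) = 2√20213
dz/dt = y/z · dy/dt = 76/(2√20213) · 6 = 228√20213/20213 ≈ 1.604 m/s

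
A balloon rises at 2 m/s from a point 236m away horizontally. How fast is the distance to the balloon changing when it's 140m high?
35√4706/2353 ≈ 1.02 m/s

z² = 236² + y²
z = √(236² + 140²) = 4√4706
dz/dt = y/z · dy/dt = 140/(4√4706) · 2 = 35√4706/2353 ≈ 1.02 m/s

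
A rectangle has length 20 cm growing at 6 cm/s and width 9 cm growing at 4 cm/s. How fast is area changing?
134 cm²/s

A = lw
dA/dt = w·dl/dt + l·dw/dt = 9·6 + 20·4 = 134 cm²/s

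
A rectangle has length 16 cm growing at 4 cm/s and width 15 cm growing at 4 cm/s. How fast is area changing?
124 cm²/s

A = lw
dA/dt = w·dl/dt + l·dw/dt = 15·4 + 16·4 = 124 cm²/s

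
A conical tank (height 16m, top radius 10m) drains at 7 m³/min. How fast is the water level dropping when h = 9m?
448/(2025π) ≈ 0.07042 m/min

r/h = 10/16, so r = (5/8)h
V = (1/3)πr²h = (1/3)π((5/8)h)²h = (25/192)πh³
dV/dh = (25/64)πh²
dh/dt = (dV/dt)/(dV/dh) = -7/((25/64)π·9²) = -448/(2025π) m/min
The level is dropping at 448/(2025π) ≈ 0.07042 m/min.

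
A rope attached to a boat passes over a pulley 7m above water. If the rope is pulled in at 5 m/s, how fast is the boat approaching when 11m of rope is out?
55√2/12 ≈ 6.482 m/s

rope² = x² + 7²
x = √(11² - 7²) = 6√2
dx/dt = (rope/x) · d(rope)/dt = (11/(6√2)) · (-5) = -55√2/12 m/s
The boat approaches at 55√2/12 ≈ 6.482 m/s.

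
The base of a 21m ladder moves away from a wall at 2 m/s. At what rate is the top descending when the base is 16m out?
32√185/185 ≈ 2.353 m/s

x² + y² = 21²
2x·dx/dt + 2y·dy/dt = 0
dy/dt = -x/y · dx/dt = -16/√185 · 2 = -32√185/185 m/s
The top is descending at 32√185/185 ≈ 2.353 m/s.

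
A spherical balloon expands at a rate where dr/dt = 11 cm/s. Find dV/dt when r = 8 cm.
2816π cm³/s

V = (4/3)πr³
dV/dt = dV/dr · dr/dt = 4πr² · 11
At r = 8: dV/dt = 2816π cm³/s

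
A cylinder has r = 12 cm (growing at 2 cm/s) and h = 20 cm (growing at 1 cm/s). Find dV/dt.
1104π cm³/s

V = πr²h
dV/dt = 2πrh·dr/dt + πr²·dh/dt
= 2π(12)(20)(2) + π(12)²(1)
= 1104π cm³/s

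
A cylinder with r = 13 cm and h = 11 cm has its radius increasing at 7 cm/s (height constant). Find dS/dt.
518π cm²/s

S = 2πrh + 2πr² (lateral + bases)
dS/dt = (2πh + 4πr)·dr/dt = (2π·11 + 4π·13)·7
= 518π cm²/s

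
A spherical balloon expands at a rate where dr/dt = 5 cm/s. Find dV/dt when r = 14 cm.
3920π cm³/s

V = (4/3)πr³
dV/dt = dV/dr · dr/dt = 4πr² · 5
At r = 14: dV/dt = 3920π cm³/s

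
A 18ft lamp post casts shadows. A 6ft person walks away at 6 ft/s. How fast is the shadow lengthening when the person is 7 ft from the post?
3 ft/s

By similar triangles: 18/(x+s) = 6/s
Solving: s = 6x/12
ds/dt = 6/12 · dx/dt = 1/2 · 6 = 3 ft/s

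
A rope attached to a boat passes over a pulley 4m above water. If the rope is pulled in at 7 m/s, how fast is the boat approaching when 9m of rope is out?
63√65/65 ≈ 7.814 m/s

rope² = x² + 4²
x = √(9² - 4²) = √65
dx/dt = (rope/x) · d(rope)/dt = (9/√65) · (-7) = -63√65/65 m/s
The boat approaches at 63√65/65 ≈ 7.814 m/s.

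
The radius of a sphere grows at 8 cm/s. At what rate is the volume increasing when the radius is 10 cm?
3200π cm³/s

V = (4/3)πr³
dV/dt = dV/dr · dr/dt = 4πr² · 8
At r = 10: dV/dt = 3200π cm³/s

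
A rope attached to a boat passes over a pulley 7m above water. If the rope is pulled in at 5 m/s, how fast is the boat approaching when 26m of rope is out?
130√627/627 ≈ 5.192 m/s

rope² = x² + 7²
x = √(26² - 7²) = √627
dx/dt = (rope/x) · d(rope)/dt = (26/√627) · (-5) = -130√627/627 m/s
The boat approaches at 130√627/627 ≈ 5.192 m/s.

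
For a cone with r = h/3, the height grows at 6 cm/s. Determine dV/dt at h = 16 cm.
512π/3 cm³/s

V = (1/3)π(h/3)²h = πh³/27
dV/dt = πh²/9 · 6
At h = 16: dV/dt = 512π/3 cm³/s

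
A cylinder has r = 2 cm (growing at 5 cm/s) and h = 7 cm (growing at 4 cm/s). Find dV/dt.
156π cm³/s

V = πr²h
dV/dt = 2πrh·dr/dt + πr²·dh/dt
= 2π(2)(7)(5) + π(2)²(4)
= 156π cm³/s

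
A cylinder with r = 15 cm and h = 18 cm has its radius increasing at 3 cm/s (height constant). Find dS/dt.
288π cm²/s

S = 2πrh + 2πr² (lateral + bases)
dS/dt = (2πh + 4πr)·dr/dt = (2π·18 + 4π·15)·3
= 288π cm²/s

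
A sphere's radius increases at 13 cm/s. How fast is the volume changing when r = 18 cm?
16848π cm³/s

V = (4/3)πr³
dV/dt = dV/dr · dr/dt = 4πr² · 13
At r = 18: dV/dt = 16848π cm³/s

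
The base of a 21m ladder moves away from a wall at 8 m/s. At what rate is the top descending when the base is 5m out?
5√26/13 ≈ 1.961 m/s

x² + y² = 21²
2x·dx/dt + 2y·dy/dt = 0
dy/dt = -x/y · dx/dt = -5/(4√26) · 8 = -5√26/13 m/s
The top is descending at 5√26/13 ≈ 1.961 m/s.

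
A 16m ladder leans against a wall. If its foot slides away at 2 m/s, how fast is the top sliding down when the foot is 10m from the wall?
10√39/39 ≈ 1.601 m/s

x² + y² = 16²
2x·dx/dt + 2y·dy/dt = 0
dy/dt = -x/y · dx/dt = -10/(2√39) · 2 = -10√39/39 m/s
The top is descending at 10√39/39 ≈ 1.601 m/s.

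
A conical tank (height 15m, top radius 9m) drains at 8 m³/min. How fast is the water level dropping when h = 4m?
25/(18π) ≈ 0.4421 m/min

r/h = 9/15, so r = (3/5)h
V = (1/3)πr²h = (1/3)π((3/5)h)²h = (3/25)πh³
dV/dh = (9/25)πh²
dh/dt = (dV/dt)/(dV/dh) = -8/((9/25)π·4²) = -25/(18π) m/min
The level is dropping at 25/(18π) ≈ 0.4421 m/min.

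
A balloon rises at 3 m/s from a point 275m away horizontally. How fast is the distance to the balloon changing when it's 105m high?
63√3466/3466 ≈ 1.07 m/s

z² = 275² + y²
z = √(275² + 105²) = 5√3466
dz/dt = y/z · dy/dt = 105/(5√3466) · 3 = 63√3466/3466 ≈ 1.07 m/s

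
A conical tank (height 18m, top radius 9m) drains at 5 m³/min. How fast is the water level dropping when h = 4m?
5/(4π) ≈ 0.3979 m/min

r/h = 9/18, so r = (1/2)h
V = (1/3)πr²h = (1/3)π((1/2)h)²h = (1/12)πh³
dV/dh = (1/4)πh²
dh/dt = (dV/dt)/(dV/dh) = -5/((1/4)π·4²) = -5/(4π) m/min
The level is dropping at 5/(4π) ≈ 0.3979 m/min.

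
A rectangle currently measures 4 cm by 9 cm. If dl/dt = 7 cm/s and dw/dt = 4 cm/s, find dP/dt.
22 cm/s

P = 2(l + w)
dP/dt = 2(dl/dt + dw/dt) = 2(7 + 4) = 22 cm/s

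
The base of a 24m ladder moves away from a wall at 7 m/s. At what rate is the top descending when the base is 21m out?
49√15/15 ≈ 12.65 m/s

x² + y² = 24²
2x·dx/dt + 2y·dy/dt = 0
dy/dt = -x/y · dx/dt = -21/(3√15) · 7 = -49√15/15 m/s
The top is descending at 49√15/15 ≈ 12.65 m/s.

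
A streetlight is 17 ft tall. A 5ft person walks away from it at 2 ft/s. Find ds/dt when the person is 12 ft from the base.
5/6 ft/s

By similar triangles: 17/(x+s) = 5/s
Solving: s = 5x/12
ds/dt = 5/12 · dx/dt = 5/12 · 2 = 5/6 ft/s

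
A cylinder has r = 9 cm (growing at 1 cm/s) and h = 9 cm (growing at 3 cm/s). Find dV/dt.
405π cm³/s

V = πr²h
dV/dt = 2πrh·dr/dt + πr²·dh/dt
= 2π(9)(9)(1) + π(9)²(3)
= 405π cm³/s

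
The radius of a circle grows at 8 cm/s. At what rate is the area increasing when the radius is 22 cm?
352π cm²/s

A = πr²
dA/dt = 2πr · dr/dt = 2π(22)(8) = 352π cm²/s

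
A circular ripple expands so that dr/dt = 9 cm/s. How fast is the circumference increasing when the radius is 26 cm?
18π cm/s

C = 2πr
dC/dt = 2π · dr/dt = 2π · 9 = 18π cm/s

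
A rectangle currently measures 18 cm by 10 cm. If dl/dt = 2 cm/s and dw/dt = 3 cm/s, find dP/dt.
10 cm/s

P = 2(l + w)
dP/dt = 2(dl/dt + dw/dt) = 2(2 + 3) = 10 cm/s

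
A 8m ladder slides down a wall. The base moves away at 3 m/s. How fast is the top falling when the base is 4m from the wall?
√3 ≈ 1.732 m/s

x² + y² = 8²
2x·dx/dt + 2y·dy/dt = 0
dy/dt = -x/y · dx/dt = -4/(4√3) · 3 = -√3 m/s
The top is descending at √3 ≈ 1.732 m/s.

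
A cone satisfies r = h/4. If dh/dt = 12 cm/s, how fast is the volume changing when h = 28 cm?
588π cm³/s

V = (1/3)π(h/4)²h = πh³/48
dV/dt = πh²/16 · 12
At h = 28: dV/dt = 588π cm³/s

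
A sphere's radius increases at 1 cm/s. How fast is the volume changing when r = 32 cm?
4096π cm³/s

V = (4/3)πr³
dV/dt = dV/dr · dr/dt = 4πr² · 1
At r = 32: dV/dt = 4096π cm³/s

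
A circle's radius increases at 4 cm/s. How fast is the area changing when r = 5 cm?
40π cm²/s

A = πr²
dA/dt = 2πr · dr/dt = 2π(5)(4) = 40π cm²/s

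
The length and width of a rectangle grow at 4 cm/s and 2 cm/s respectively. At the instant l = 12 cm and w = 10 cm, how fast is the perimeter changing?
12 cm/s

P = 2(l + w)
dP/dt = 2(dl/dt + dw/dt) = 2(4 + 2) = 12 cm/s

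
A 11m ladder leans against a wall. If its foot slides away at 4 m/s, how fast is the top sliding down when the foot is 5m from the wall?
5√6/6 ≈ 2.041 m/s

x² + y² = 11²
2x·dx/dt + 2y·dy/dt = 0
dy/dt = -x/y · dx/dt = -5/(4√6) · 4 = -5√6/6 m/s
The top is descending at 5√6/6 ≈ 2.041 m/s.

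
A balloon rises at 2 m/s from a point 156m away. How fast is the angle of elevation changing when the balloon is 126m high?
0.007759 rad/s

tan(θ) = y/156
sec²(θ) · dθ/dt = (1/156) · dy/dt
dθ/dt = cos²(θ)/156 · 2 = 156/(156² + 126²) · 2
dθ/dt = 0.007759 rad/s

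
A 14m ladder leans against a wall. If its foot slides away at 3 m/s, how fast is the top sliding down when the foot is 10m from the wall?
5√6/4 ≈ 3.062 m/s

x² + y² = 14²
2x·dx/dt + 2y·dy/dt = 0
dy/dt = -x/y · dx/dt = -10/(4√6) · 3 = -5√6/4 m/s
The top is descending at 5√6/4 ≈ 3.062 m/s.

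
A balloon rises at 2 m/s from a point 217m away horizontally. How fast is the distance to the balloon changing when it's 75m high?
75√52714/26357 ≈ 0.6533 m/s

z² = 217² + y²
z = √(217² + 75²) = √52714
dz/dt = y/z · dy/dt = 75/√52714 · 2 = 75√52714/26357 ≈ 0.6533 m/s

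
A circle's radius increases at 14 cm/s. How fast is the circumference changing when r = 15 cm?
28π cm/s

C = 2πr
dC/dt = 2π · dr/dt = 2π · 14 = 28π cm/s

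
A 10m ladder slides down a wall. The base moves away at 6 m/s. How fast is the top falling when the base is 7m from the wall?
14√51/17 ≈ 5.881 m/s

x² + y² = 10²
2x·dx/dt + 2y·dy/dt = 0
dy/dt = -x/y · dx/dt = -7/√51 · 6 = -14√51/17 m/s
The top is descending at 14√51/17 ≈ 5.881 m/s.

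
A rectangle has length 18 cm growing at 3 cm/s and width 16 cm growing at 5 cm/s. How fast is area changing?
138 cm²/s

A = lw
dA/dt = w·dl/dt + l·dw/dt = 16·3 + 18·5 = 138 cm²/s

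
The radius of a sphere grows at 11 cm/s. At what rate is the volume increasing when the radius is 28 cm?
34496π cm³/s

V = (4/3)πr³
dV/dt = dV/dr · dr/dt = 4πr² · 11
At r = 28: dV/dt = 34496π cm³/s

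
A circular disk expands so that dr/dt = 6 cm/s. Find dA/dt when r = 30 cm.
360π cm²/s

A = πr²
dA/dt = 2πr · dr/dt = 2π(30)(6) = 360π cm²/s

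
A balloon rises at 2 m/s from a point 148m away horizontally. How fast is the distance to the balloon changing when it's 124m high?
31√2330/1165 ≈ 1.284 m/s

z² = 148² + y²
z = √(148² + 124²) = 4√2330
dz/dt = y/z · dy/dt = 124/(4√2330) · 2 = 31√2330/1165 ≈ 1.284 m/s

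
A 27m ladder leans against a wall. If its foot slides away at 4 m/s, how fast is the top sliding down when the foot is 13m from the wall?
13√35/35 ≈ 2.197 m/s

x² + y² = 27²
2x·dx/dt + 2y·dy/dt = 0
dy/dt = -x/y · dx/dt = -13/(4√35) · 4 = -13√35/35 m/s
The top is descending at 13√35/35 ≈ 2.197 m/s.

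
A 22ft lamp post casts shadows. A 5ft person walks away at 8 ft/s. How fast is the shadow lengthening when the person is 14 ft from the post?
40/17 ft/s

By similar triangles: 22/(x+s) = 5/s
Solving: s = 5x/17
ds/dt = 5/17 · dx/dt = 5/17 · 8 = 40/17 ft/s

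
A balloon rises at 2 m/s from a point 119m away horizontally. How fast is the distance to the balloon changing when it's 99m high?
99√23962/11981 ≈ 1.279 m/s

z² = 119² + y²
z = √(119² + 99²) = √23962
dz/dt = y/z · dy/dt = 99/√23962 · 2 = 99√23962/11981 ≈ 1.279 m/s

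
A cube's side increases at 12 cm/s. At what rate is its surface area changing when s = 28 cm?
4032 cm²/s

A = 6s²
dA/dt = 12s · ds/dt = 12·28·12 = 4032 cm²/s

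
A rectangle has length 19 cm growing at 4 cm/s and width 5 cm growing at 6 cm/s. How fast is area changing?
134 cm²/s

A = lw
dA/dt = w·dl/dt + l·dw/dt = 5·4 + 19·6 = 134 cm²/s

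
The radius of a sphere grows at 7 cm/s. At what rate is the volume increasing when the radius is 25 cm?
17500π cm³/s

V = (4/3)πr³
dV/dt = dV/dr · dr/dt = 4πr² · 7
At r = 25: dV/dt = 17500π cm³/s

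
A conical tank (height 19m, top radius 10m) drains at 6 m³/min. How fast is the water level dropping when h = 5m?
1083/(1250π) ≈ 0.2758 m/min

r/h = 10/19, so r = (10/19)h
V = (1/3)πr²h = (1/3)π((10/19)h)²h = (100/1083)πh³
dV/dh = (100/361)πh²
dh/dt = (dV/dt)/(dV/dh) = -6/((100/361)π·5²) = -1083/(1250π) m/min
The level is dropping at 1083/(1250π) ≈ 0.2758 m/min.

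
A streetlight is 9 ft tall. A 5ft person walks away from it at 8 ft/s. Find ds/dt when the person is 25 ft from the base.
10 ft/s

By similar triangles: 9/(x+s) = 5/s
Solving: s = 5x/4
ds/dt = 5/4 · dx/dt = 5/4 · 8 = 10 ft/s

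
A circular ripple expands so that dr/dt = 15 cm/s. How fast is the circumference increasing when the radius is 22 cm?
30π cm/s

C = 2πr
dC/dt = 2π · dr/dt = 2π · 15 = 30π cm/s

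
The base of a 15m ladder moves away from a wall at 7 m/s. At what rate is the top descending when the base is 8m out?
8√161/23 ≈ 4.413 m/s

x² + y² = 15²
2x·dx/dt + 2y·dy/dt = 0
dy/dt = -x/y · dx/dt = -8/√161 · 7 = -8√161/23 m/s
The top is descending at 8√161/23 ≈ 4.413 m/s.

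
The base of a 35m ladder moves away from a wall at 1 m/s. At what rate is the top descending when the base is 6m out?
6√1189/1189 ≈ 0.174 m/s

x² + y² = 35²
2x·dx/dt + 2y·dy/dt = 0
dy/dt = -x/y · dx/dt = -6/√1189 · 1 = -6√1189/1189 m/s
The top is descending at 6√1189/1189 ≈ 0.174 m/s.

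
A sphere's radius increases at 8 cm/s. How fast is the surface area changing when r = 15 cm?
960π cm²/s

S = 4πr²
dS/dt = dS/dr · dr/dt = 8πr · 8
At r = 15: dS/dt = 960π cm²/s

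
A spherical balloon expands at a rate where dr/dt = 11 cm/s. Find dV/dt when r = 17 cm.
12716π cm³/s

V = (4/3)πr³
dV/dt = dV/dr · dr/dt = 4πr² · 11
At r = 17: dV/dt = 12716π cm³/s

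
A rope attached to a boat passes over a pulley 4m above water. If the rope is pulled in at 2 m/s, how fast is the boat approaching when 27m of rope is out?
54√713/713 ≈ 2.022 m/s

rope² = x² + 4²
x = √(27² - 4²) = √713
dx/dt = (rope/x) · d(rope)/dt = (27/√713) · (-2) = -54√713/713 m/s
The boat approaches at 54√713/713 ≈ 2.022 m/s.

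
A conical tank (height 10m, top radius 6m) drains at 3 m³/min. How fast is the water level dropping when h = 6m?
25/(108π) ≈ 0.07368 m/min

r/h = 6/10, so r = (3/5)h
V = (1/3)πr²h = (1/3)π((3/5)h)²h = (3/25)πh³
dV/dh = (9/25)πh²
dh/dt = (dV/dt)/(dV/dh) = -3/((9/25)π·6²) = -25/(108π) m/min
The level is dropping at 25/(108π) ≈ 0.07368 m/min.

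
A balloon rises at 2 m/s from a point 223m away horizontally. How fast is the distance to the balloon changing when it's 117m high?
117√63418/31709 ≈ 0.9292 m/s

z² = 223² + y²
z = √(223² + 117²) = √63418
dz/dt = y/z · dy/dt = 117/√63418 · 2 = 117√63418/31709 ≈ 0.9292 m/s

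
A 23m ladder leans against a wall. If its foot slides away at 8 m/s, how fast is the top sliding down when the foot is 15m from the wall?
30√19/19 ≈ 6.882 m/s

x² + y² = 23²
2x·dx/dt + 2y·dy/dt = 0
dy/dt = -x/y · dx/dt = -15/(4√19) · 8 = -30√19/19 m/s
The top is descending at 30√19/19 ≈ 6.882 m/s.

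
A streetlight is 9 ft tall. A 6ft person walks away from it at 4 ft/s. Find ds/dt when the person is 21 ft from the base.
8 ft/s

By similar triangles: 9/(x+s) = 6/s
Solving: s = 6x/3
ds/dt = 6/3 · dx/dt = 2 · 4 = 8 ft/s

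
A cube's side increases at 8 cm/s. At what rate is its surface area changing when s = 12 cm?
1152 cm²/s

A = 6s²
dA/dt = 12s · ds/dt = 12·12·8 = 1152 cm²/s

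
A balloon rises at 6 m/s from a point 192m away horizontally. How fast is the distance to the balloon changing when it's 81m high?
162√193/965 ≈ 2.332 m/s

z² = 192² + y²
z = √(192² + 81²) = 15√193
dz/dt = y/z · dy/dt = 81/(15√193) · 6 = 162√193/965 ≈ 2.332 m/s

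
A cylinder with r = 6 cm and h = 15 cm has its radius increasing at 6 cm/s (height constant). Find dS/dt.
324π cm²/s

S = 2πrh + 2πr² (lateral + bases)
dS/dt = (2πh + 4πr)·dr/dt = (2π·15 + 4π·6)·6
= 324π cm²/s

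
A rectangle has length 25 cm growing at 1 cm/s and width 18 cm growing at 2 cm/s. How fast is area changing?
68 cm²/s

A = lw
dA/dt = w·dl/dt + l·dw/dt = 18·1 + 25·2 = 68 cm²/s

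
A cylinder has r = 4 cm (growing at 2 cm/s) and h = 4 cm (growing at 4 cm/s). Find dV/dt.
128π cm³/s

V = πr²h
dV/dt = 2πrh·dr/dt + πr²·dh/dt
= 2π(4)(4)(2) + π(4)²(4)
= 128π cm³/s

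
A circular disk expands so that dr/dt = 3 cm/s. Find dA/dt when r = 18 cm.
108π cm²/s

A = πr²
dA/dt = 2πr · dr/dt = 2π(18)(3) = 108π cm²/s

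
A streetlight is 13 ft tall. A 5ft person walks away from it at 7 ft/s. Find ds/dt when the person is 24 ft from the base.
35/8 ft/s

By similar triangles: 13/(x+s) = 5/s
Solving: s = 5x/8
ds/dt = 5/8 · dx/dt = 5/8 · 7 = 35/8 ft/s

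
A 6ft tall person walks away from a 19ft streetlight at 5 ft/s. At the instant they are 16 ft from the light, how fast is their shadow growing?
30/13 ft/s

By similar triangles: 19/(x+s) = 6/s
Solving: s = 6x/13
ds/dt = 6/13 · dx/dt = 6/13 · 5 = 30/13 ft/s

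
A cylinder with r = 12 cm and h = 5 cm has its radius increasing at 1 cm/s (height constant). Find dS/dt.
58π cm²/s

S = 2πrh + 2πr² (lateral + bases)
dS/dt = (2πh + 4πr)·dr/dt = (2π·5 + 4π·12)·1
= 58π cm²/s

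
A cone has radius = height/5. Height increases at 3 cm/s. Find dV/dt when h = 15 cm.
27π cm³/s

V = (1/3)π(h/5)²h = πh³/75
dV/dt = πh²/25 · 3
At h = 15: dV/dt = 27π cm³/s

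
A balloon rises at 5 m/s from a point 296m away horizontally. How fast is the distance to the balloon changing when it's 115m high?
575√100841/100841 ≈ 1.811 m/s

z² = 296² + y²
z = √(296² + 115²) = √100841
dz/dt = y/z · dy/dt = 115/√100841 · 5 = 575√100841/100841 ≈ 1.811 m/s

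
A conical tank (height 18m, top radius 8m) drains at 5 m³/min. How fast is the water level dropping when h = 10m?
81/(320π) ≈ 0.08057 m/min

r/h = 8/18, so r = (4/9)h
V = (1/3)πr²h = (1/3)π((4/9)h)²h = (16/243)πh³
dV/dh = (16/81)πh²
dh/dt = (dV/dt)/(dV/dh) = -5/((16/81)π·10²) = -81/(320π) m/min
The level is dropping at 81/(320π) ≈ 0.08057 m/min.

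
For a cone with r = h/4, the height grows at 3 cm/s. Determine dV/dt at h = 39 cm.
4563π/16 cm³/s

V = (1/3)π(h/4)²h = πh³/48
dV/dt = πh²/16 · 3
At h = 39: dV/dt = 4563π/16 cm³/s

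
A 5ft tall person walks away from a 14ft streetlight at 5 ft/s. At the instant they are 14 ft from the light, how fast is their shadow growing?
25/9 ft/s

By similar triangles: 14/(x+s) = 5/s
Solving: s = 5x/9
ds/dt = 5/9 · dx/dt = 5/9 · 5 = 25/9 ft/s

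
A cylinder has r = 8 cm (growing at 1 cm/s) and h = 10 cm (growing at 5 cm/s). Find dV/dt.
480π cm³/s

V = πr²h
dV/dt = 2πrh·dr/dt + πr²·dh/dt
= 2π(8)(10)(1) + π(8)²(5)
= 480π cm³/s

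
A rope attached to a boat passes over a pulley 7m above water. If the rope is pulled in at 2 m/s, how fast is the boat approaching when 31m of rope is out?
31√57/114 ≈ 2.053 m/s

rope² = x² + 7²
x = √(31² - 7²) = 4√57
dx/dt = (rope/x) · d(rope)/dt = (31/(4√57)) · (-2) = -31√57/114 m/s
The boat approaches at 31√57/114 ≈ 2.053 m/s.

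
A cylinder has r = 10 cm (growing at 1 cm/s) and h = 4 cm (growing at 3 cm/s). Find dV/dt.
380π cm³/s

V = πr²h
dV/dt = 2πrh·dr/dt + πr²·dh/dt
= 2π(10)(4)(1) + π(10)²(3)
= 380π cm³/s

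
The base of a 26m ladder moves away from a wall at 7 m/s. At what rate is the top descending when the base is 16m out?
8√105/15 ≈ 5.465 m/s

x² + y² = 26²
2x·dx/dt + 2y·dy/dt = 0
dy/dt = -x/y · dx/dt = -16/(2√105) · 7 = -8√105/15 m/s
The top is descending at 8√105/15 ≈ 5.465 m/s.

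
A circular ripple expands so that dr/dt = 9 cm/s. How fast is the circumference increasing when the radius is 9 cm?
18π cm/s

C = 2πr
dC/dt = 2π · dr/dt = 2π · 9 = 18π cm/s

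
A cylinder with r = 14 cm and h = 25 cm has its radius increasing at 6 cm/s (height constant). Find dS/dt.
636π cm²/s

S = 2πrh + 2πr² (lateral + bases)
dS/dt = (2πh + 4πr)·dr/dt = (2π·25 + 4π·14)·6
= 636π cm²/s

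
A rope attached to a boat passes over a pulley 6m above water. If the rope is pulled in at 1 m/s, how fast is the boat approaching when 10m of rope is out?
5/4 = 1.25 m/s

rope² = x² + 6²
x = √(10² - 6²) = 8
dx/dt = (rope/x) · d(rope)/dt = (10/8) · (-1) = -5/4 m/s
The boat approaches at 5/4 = 1.25 m/s.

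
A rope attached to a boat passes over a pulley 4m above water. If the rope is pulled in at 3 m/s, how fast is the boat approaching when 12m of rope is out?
9√2/4 ≈ 3.182 m/s

rope² = x² + 4²
x = √(12² - 4²) = 8√2
dx/dt = (rope/x) · d(rope)/dt = (12/(8√2)) · (-3) = -9√2/4 m/s
The boat approaches at 9√2/4 ≈ 3.182 m/s.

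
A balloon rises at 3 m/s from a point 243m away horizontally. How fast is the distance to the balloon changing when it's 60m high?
60√6961/6961 ≈ 0.7191 m/s

z² = 243² + y²
z = √(243² + 60²) = 3√6961
dz/dt = y/z · dy/dt = 60/(3√6961) · 3 = 60√6961/6961 ≈ 0.7191 m/s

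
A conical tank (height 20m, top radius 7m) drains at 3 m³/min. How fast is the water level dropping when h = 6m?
100/(147π) ≈ 0.2165 m/min

r/h = 7/20, so r = (7/20)h
V = (1/3)πr²h = (1/3)π((7/20)h)²h = (49/1200)πh³
dV/dh = (49/400)πh²
dh/dt = (dV/dt)/(dV/dh) = -3/((49/400)π·6²) = -100/(147π) m/min
The level is dropping at 100/(147π) ≈ 0.2165 m/min.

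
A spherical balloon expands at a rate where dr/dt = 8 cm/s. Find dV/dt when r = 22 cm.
15488π cm³/s

V = (4/3)πr³
dV/dt = dV/dr · dr/dt = 4πr² · 8
At r = 22: dV/dt = 15488π cm³/s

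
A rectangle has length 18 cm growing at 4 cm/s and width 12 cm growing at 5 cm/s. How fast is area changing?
138 cm²/s

A = lw
dA/dt = w·dl/dt + l·dw/dt = 12·4 + 18·5 = 138 cm²/s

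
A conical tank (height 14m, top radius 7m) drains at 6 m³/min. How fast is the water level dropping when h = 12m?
1/(6π) ≈ 0.05305 m/min

r/h = 7/14, so r = (1/2)h
V = (1/3)πr²h = (1/3)π((1/2)h)²h = (1/12)πh³
dV/dh = (1/4)πh²
dh/dt = (dV/dt)/(dV/dh) = -6/((1/4)π·12²) = -1/(6π) m/min
The level is dropping at 1/(6π) ≈ 0.05305 m/min.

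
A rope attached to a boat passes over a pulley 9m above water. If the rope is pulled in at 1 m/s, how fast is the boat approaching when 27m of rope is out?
3√2/4 ≈ 1.061 m/s

rope² = x² + 9²
x = √(27² - 9²) = 18√2
dx/dt = (rope/x) · d(rope)/dt = (27/(18√2)) · (-1) = -3√2/4 m/s
The boat approaches at 3√2/4 ≈ 1.061 m/s.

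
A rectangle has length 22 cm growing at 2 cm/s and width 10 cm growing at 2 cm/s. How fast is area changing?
64 cm²/s

A = lw
dA/dt = w·dl/dt + l·dw/dt = 10·2 + 22·2 = 64 cm²/s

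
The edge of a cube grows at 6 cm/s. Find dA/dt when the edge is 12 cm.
864 cm²/s

A = 6s²
dA/dt = 12s · ds/dt = 12·12·6 = 864 cm²/s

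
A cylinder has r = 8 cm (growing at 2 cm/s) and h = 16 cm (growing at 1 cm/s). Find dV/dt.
576π cm³/s

V = πr²h
dV/dt = 2πrh·dr/dt + πr²·dh/dt
= 2π(8)(16)(2) + π(8)²(1)
= 576π cm³/s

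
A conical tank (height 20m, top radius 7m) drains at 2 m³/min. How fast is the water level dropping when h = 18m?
200/(3969π) ≈ 0.01604 m/min

r/h = 7/20, so r = (7/20)h
V = (1/3)πr²h = (1/3)π((7/20)h)²h = (49/1200)πh³
dV/dh = (49/400)πh²
dh/dt = (dV/dt)/(dV/dh) = -2/((49/400)π·18²) = -200/(3969π) m/min
The level is dropping at 200/(3969π) ≈ 0.01604 m/min.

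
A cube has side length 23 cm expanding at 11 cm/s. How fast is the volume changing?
17457 cm³/s

V = s³
dV/dt = 3s² · ds/dt = 3·23²·11 = 17457 cm³/s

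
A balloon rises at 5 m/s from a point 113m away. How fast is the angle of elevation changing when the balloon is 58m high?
0.035021 rad/s

tan(θ) = y/113
sec²(θ) · dθ/dt = (1/113) · dy/dt
dθ/dt = cos²(θ)/113 · 5 = 113/(113² + 58²) · 5
dθ/dt = 0.035021 rad/s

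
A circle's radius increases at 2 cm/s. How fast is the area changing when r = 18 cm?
72π cm²/s

A = πr²
dA/dt = 2πr · dr/dt = 2π(18)(2) = 72π cm²/s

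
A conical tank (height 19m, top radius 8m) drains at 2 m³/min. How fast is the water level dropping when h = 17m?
361/(9248π) ≈ 0.01243 m/min

r/h = 8/19, so r = (8/19)h
V = (1/3)πr²h = (1/3)π((8/19)h)²h = (64/1083)πh³
dV/dh = (64/361)πh²
dh/dt = (dV/dt)/(dV/dh) = -2/((64/361)π·17²) = -361/(9248π) m/min
The level is dropping at 361/(9248π) ≈ 0.01243 m/min.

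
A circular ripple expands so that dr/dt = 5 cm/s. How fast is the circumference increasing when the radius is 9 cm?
10π cm/s

C = 2πr
dC/dt = 2π · dr/dt = 2π · 5 = 10π cm/s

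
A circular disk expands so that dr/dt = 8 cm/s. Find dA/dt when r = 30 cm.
480π cm²/s

A = πr²
dA/dt = 2πr · dr/dt = 2π(30)(8) = 480π cm²/s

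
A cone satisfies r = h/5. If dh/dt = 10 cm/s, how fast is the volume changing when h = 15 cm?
90π cm³/s

V = (1/3)π(h/5)²h = πh³/75
dV/dt = πh²/25 · 10
At h = 15: dV/dt = 90π cm³/s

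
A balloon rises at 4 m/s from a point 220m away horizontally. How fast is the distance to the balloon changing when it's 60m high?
6√130/65 ≈ 1.052 m/s

z² = 220² + y²
z = √(220² + 60²) = 20√130
dz/dt = y/z · dy/dt = 60/(20√130) · 4 = 6√130/65 ≈ 1.052 m/s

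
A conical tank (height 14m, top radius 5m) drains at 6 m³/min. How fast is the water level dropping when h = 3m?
392/(75π) ≈ 1.664 m/min

r/h = 5/14, so r = (5/14)h
V = (1/3)πr²h = (1/3)π((5/14)h)²h = (25/588)πh³
dV/dh = (25/196)πh²
dh/dt = (dV/dt)/(dV/dh) = -6/((25/196)π·3²) = -392/(75π) m/min
The level is dropping at 392/(75π) ≈ 1.664 m/min.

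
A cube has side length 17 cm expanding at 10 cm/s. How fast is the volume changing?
8670 cm³/s

V = s³
dV/dt = 3s² · ds/dt = 3·17²·10 = 8670 cm³/s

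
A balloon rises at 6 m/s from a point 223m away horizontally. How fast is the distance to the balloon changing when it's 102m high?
612√60133/60133 ≈ 2.496 m/s

z² = 223² + y²
z = √(223² + 102²) = √60133
dz/dt = y/z · dy/dt = 102/√60133 · 6 = 612√60133/60133 ≈ 2.496 m/s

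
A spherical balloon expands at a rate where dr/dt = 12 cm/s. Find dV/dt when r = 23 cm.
25392π cm³/s

V = (4/3)πr³
dV/dt = dV/dr · dr/dt = 4πr² · 12
At r = 23: dV/dt = 25392π cm³/s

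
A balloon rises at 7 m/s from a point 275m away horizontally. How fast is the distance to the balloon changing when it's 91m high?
637√83906/83906 ≈ 2.199 m/s

z² = 275² + y²
z = √(275² + 91²) = √83906
dz/dt = y/z · dy/dt = 91/√83906 · 7 = 637√83906/83906 ≈ 2.199 m/s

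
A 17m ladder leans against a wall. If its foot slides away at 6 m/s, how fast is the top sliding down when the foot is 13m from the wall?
13√30/10 ≈ 7.12 m/s

x² + y² = 17²
2x·dx/dt + 2y·dy/dt = 0
dy/dt = -x/y · dx/dt = -13/(2√30) · 6 = -13√30/10 m/s
The top is descending at 13√30/10 ≈ 7.12 m/s.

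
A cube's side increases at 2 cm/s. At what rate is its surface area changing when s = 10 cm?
240 cm²/s

A = 6s²
dA/dt = 12s · ds/dt = 12·10·2 = 240 cm²/s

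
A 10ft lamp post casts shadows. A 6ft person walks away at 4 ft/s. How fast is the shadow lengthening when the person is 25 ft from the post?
6 ft/s

By similar triangles: 10/(x+s) = 6/s
Solving: s = 6x/4
ds/dt = 6/4 · dx/dt = 3/2 · 4 = 6 ft/s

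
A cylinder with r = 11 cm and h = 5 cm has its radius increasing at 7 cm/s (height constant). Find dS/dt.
378π cm²/s

S = 2πrh + 2πr² (lateral + bases)
dS/dt = (2πh + 4πr)·dr/dt = (2π·5 + 4π·11)·7
= 378π cm²/s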